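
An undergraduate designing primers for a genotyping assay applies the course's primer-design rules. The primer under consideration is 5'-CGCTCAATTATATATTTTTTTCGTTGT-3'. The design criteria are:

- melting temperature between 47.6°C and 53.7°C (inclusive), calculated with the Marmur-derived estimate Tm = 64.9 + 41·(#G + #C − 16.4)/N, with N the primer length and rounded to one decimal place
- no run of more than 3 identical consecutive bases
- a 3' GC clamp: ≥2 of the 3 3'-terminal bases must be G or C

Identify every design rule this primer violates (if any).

Fails: homopolymer run, GC clamp.

Base counts: A=5, T=15, G=3, C=4 (length 27).
Tm: Tm = 64.9 + 41·(7 − 16.4)/27 = 50.6°C ✓
homopolymer run: longest run = 7, exceeds 3 ✗
GC clamp: 3' end TGT has 1 G/C, need ≥2 ✗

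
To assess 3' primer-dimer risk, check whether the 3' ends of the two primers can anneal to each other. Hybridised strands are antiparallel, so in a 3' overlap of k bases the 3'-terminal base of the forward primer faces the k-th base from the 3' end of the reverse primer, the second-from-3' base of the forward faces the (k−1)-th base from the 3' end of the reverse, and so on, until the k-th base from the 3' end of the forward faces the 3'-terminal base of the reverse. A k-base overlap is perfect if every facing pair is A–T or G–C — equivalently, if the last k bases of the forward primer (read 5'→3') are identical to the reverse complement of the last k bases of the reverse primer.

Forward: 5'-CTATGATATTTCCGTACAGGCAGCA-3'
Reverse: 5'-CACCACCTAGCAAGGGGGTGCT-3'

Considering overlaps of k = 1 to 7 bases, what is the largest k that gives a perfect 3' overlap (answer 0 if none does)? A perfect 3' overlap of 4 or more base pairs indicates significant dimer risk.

Longest perfect overlap: 4 complementary base pairs; significant dimer risk (threshold 4).

Last 7 bases (5'→3') — forward …GGCAGCA, reverse …GGGTGCT.
Reverse complement of the reverse primer's last 7 bases: AGCACCC; its first k bases are the reverse complement of the reverse primer's last k bases, so a perfect k-base overlap needs the forward primer's last k bases to equal them.
Comparing (forward last k vs required): k=1: A vs A ✓; k=2: CA vs AG ✗; k=3: GCA vs AGC ✗; k=4: AGCA vs AGCA ✓; k=5: CAGCA vs AGCAC ✗; k=6: GCAGCA vs AGCACC ✗; k=7: GGCAGCA vs AGCACCC ✗.
Perfect overlaps at k = 1, 4; the largest is 4.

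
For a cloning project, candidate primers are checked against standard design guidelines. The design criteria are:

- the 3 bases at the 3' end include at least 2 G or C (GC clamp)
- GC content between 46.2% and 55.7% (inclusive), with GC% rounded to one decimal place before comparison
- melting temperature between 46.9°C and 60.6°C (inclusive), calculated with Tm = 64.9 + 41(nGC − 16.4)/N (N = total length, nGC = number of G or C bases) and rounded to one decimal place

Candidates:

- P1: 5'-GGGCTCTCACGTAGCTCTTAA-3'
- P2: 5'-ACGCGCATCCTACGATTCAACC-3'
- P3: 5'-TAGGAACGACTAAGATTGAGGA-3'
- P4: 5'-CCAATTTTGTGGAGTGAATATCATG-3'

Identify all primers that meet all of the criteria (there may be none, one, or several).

P2 only.

P1 (21 nt, A=4 T=6 G=5 C=6): 3' end TAA has 0 G/C, need ≥2 ✗; GC 11/21 = 52.4% ✓; Tm = 64.9 + 41·(11 − 16.4)/21 = 54.4°C ✓ — fails.
P2 (22 nt, A=6 T=4 G=3 C=9): 3' end ACC has 2 G/C ✓; GC 12/22 = 54.5% ✓; Tm = 64.9 + 41·(12 − 16.4)/22 = 56.7°C ✓ — passes.
P3 (22 nt, A=9 T=4 G=7 C=2): 3' end GGA has 2 G/C ✓; GC 9/22 = 40.9%, outside 46.2–55.7% ✗; Tm = 64.9 + 41·(9 − 16.4)/22 = 51.1°C ✓ — fails.
P4 (25 nt, A=7 T=9 G=6 C=3): 3' end ATG has 1 G/C, need ≥2 ✗; GC 9/25 = 36.0%, outside 46.2–55.7% ✗; Tm = 64.9 + 41·(9 − 16.4)/25 = 52.8°C ✓ — fails.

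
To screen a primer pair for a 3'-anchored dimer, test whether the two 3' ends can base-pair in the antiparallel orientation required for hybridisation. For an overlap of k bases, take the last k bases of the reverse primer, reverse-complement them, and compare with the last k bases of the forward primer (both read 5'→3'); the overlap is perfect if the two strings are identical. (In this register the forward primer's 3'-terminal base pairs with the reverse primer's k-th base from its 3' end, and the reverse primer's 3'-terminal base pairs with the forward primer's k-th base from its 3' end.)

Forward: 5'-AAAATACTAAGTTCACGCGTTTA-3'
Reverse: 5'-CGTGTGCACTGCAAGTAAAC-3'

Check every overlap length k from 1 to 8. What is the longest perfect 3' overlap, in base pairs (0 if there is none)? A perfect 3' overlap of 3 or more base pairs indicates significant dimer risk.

Longest perfect overlap: 5 complementary base pairs; significant dimer risk (threshold 3).

Last 8 bases (5'→3') — forward …CGCGTTTA, reverse …AAGTAAAC.
Reverse complement of the reverse primer's last 8 bases: GTTTACTT; its first k bases are the reverse complement of the reverse primer's last k bases, so a perfect k-base overlap needs the forward primer's last k bases to equal them.
Comparing (forward last k vs required): k=1: A vs G ✗; k=2: TA vs GT ✗; k=3: TTA vs GTT ✗; k=4: TTTA vs GTTT ✗; k=5: GTTTA vs GTTTA ✓; k=6: CGTTTA vs GTTTAC ✗; k=7: GCGTTTA vs GTTTACT ✗; k=8: CGCGTTTA vs GTTTACTT ✗.
Only k = 5 is perfect, so the longest perfect 3' overlap is 5.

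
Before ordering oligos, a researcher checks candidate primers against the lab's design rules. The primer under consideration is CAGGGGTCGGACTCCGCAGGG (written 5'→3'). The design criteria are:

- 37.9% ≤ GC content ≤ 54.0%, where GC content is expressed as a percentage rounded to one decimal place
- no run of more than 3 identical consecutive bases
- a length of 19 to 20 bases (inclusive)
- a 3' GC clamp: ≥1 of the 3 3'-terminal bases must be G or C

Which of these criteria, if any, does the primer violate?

Base counts: A=3, T=2, G=10, C=6 (length 21).
GC content: GC 16/21 = 76.2%, outside 37.9–54.0% ✗
homopolymer run: longest run = 4, exceeds 3 ✗
length: length 21, outside 19–20 ✗
GC clamp: 3' end GGG has 3 G/C ✓

Fails: GC content, homopolymer run, length.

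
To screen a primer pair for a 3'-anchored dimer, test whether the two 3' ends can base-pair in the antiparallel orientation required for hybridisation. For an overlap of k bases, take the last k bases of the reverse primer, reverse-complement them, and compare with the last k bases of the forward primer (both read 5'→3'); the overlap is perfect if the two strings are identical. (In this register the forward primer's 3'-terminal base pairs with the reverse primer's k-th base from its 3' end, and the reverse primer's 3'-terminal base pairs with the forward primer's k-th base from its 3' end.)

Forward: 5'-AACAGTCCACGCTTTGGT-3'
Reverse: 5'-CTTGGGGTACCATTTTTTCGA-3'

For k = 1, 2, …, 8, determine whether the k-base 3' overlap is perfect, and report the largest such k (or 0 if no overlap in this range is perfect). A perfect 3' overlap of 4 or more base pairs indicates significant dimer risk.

Last 8 bases (5'→3') — forward …GCTTTGGT, reverse …TTTTTCGA.
Reverse complement of the reverse primer's last 8 bases: TCGAAAAA; its first k bases are the reverse complement of the reverse primer's last k bases, so a perfect k-base overlap needs the forward primer's last k bases to equal them.
Comparing (forward last k vs required): k=1: T vs T ✓; k=2: GT vs TC ✗; k=3: GGT vs TCG ✗; k=4: TGGT vs TCGA ✗; k=5: TTGGT vs TCGAA ✗; k=6: TTTGGT vs TCGAAA ✗; k=7: CTTTGGT vs TCGAAAA ✗; k=8: GCTTTGGT vs TCGAAAAA ✗.
Only k = 1 is perfect, so the longest perfect 3' overlap is 1.

Longest perfect overlap: 1 complementary base pair; below the dimer-risk threshold (threshold 4).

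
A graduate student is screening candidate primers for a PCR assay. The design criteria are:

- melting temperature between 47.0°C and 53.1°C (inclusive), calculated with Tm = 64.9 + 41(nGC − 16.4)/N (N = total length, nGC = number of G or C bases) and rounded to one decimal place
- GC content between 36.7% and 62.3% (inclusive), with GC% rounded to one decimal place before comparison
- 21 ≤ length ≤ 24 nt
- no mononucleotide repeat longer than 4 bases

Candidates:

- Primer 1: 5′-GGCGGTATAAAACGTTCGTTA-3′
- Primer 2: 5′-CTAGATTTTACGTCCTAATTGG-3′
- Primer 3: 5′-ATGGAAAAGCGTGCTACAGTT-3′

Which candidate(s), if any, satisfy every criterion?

Primer 1 and Primer 3.

Primer 1 (21 nt, A=6 T=6 G=6 C=3): Tm = 64.9 + 41·(9 − 16.4)/21 = 50.5°C ✓; GC 9/21 = 42.9% ✓; length 21 ✓; longest run = 4 ✓ — passes.
Primer 2 (22 nt, A=5 T=9 G=4 C=4): Tm = 64.9 + 41·(8 − 16.4)/22 = 49.2°C ✓; GC 8/22 = 36.4%, outside 36.7–62.3% ✗; length 22 ✓; longest run = 4 ✓ — fails.
Primer 3 (21 nt, A=7 T=5 G=6 C=3): Tm = 64.9 + 41·(9 − 16.4)/21 = 50.5°C ✓; GC 9/21 = 42.9% ✓; length 21 ✓; longest run = 4 ✓ — passes.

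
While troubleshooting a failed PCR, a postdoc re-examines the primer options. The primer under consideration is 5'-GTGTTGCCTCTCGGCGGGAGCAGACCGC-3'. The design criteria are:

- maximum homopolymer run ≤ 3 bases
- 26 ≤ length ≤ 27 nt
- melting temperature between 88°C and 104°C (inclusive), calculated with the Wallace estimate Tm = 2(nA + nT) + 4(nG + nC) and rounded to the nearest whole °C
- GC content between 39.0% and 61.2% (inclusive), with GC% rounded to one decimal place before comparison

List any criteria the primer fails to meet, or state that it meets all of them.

Base counts: A=3, T=5, G=11, C=9 (length 28).
homopolymer run: longest run = 3 ✓
length: length 28, outside 26–27 ✗
Tm: Tm = 2·8 + 4·20 = 96°C ✓
GC content: GC 20/28 = 71.4%, outside 39.0–61.2% ✗

Fails: length, GC content.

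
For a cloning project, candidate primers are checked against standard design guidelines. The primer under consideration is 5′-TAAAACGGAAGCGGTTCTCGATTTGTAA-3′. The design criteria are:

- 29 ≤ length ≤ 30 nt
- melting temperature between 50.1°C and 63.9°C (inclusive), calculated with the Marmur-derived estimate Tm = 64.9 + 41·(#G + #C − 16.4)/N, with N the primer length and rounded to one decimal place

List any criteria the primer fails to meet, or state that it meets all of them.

Fails: length.

Base counts: A=9, T=8, G=7, C=4 (length 28).
length: length 28, outside 29–30 ✗
Tm: Tm = 64.9 + 41·(11 − 16.4)/28 = 57.0°C ✓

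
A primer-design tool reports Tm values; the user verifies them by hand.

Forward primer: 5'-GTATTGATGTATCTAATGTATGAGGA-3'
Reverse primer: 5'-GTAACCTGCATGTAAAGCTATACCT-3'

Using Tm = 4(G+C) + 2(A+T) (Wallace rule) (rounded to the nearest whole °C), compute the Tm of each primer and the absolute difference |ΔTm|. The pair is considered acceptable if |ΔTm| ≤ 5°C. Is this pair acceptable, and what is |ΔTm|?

Forward: A=8 T=10 G=7 C=1 → Tm = 2·18 + 4·8 = 68°C.
Reverse: A=8 T=7 G=4 C=6 → Tm = 2·15 + 4·10 = 70°C.
|ΔTm| = |68 − 70| = 2°C, ≤ 5°C.

|ΔTm| = 2°C; the pair is acceptable.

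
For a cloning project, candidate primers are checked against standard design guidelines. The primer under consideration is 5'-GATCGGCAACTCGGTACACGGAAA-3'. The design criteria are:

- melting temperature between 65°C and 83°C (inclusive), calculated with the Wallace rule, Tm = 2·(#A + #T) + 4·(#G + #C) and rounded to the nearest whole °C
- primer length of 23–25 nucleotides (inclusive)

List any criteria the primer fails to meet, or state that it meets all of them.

Meets all criteria.

Base counts: A=8, T=3, G=7, C=6 (length 24).
Tm: Tm = 2·11 + 4·13 = 74°C ✓
length: length 24 ✓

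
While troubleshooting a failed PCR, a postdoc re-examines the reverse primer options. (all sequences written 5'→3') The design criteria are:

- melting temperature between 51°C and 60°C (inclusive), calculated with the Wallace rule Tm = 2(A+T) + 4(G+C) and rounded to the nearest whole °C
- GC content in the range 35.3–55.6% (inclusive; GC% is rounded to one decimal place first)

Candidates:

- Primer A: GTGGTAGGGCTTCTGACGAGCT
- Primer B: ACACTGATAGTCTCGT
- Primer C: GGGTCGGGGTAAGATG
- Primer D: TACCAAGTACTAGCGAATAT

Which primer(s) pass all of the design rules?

None of the candidates satisfy all criteria.

Primer A (22 nt, A=3 T=6 G=9 C=4): Tm = 2·9 + 4·13 = 70°C, outside 51–60°C ✗; GC 13/22 = 59.1%, outside 35.3–55.6% ✗ — fails.
Primer B (16 nt, A=4 T=5 G=3 C=4): Tm = 2·9 + 4·7 = 46°C, outside 51–60°C ✗; GC 7/16 = 43.8% ✓ — fails.
Primer C (16 nt, A=3 T=3 G=9 C=1): Tm = 2·6 + 4·10 = 52°C ✓; GC 10/16 = 62.5%, outside 35.3–55.6% ✗ — fails.
Primer D (20 nt, A=8 T=5 G=3 C=4): Tm = 2·13 + 4·7 = 54°C ✓; GC 7/20 = 35.0%, outside 35.3–55.6% ✗ — fails.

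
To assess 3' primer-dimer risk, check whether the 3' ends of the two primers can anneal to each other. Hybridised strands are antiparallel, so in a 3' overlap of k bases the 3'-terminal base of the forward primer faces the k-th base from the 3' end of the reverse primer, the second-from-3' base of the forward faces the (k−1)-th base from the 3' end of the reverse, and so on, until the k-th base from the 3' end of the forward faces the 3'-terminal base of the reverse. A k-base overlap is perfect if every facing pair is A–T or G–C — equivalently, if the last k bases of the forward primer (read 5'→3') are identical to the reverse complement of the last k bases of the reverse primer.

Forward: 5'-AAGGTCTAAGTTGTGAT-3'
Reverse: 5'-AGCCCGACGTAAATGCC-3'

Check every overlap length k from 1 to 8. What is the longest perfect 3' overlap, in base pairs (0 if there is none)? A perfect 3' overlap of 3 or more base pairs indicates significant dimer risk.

Longest perfect overlap: 0 complementary base pairs; below the dimer-risk threshold (threshold 3).

Last 8 bases (5'→3') — forward …GTTGTGAT, reverse …TAAATGCC.
Reverse complement of the reverse primer's last 8 bases: GGCATTTA; its first k bases are the reverse complement of the reverse primer's last k bases, so a perfect k-base overlap needs the forward primer's last k bases to equal them.
Comparing (forward last k vs required): k=1: T vs G ✗; k=2: AT vs GG ✗; k=3: GAT vs GGC ✗; k=4: TGAT vs GGCA ✗; k=5: GTGAT vs GGCAT ✗; k=6: TGTGAT vs GGCATT ✗; k=7: TTGTGAT vs GGCATTT ✗; k=8: GTTGTGAT vs GGCATTTA ✗.
No overlap length from 1 to 8 is perfect, so the longest perfect 3' overlap is 0.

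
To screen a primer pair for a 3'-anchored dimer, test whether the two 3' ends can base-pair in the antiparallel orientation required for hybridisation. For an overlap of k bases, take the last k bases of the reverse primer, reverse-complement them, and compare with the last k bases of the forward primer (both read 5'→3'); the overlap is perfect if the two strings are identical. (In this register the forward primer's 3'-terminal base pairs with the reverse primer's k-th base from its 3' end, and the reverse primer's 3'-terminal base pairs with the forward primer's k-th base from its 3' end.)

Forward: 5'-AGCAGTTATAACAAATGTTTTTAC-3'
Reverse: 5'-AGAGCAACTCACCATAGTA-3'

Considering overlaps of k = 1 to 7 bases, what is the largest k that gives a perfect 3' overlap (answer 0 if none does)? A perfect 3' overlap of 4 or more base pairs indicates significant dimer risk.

Longest perfect overlap: 3 complementary base pairs; below the dimer-risk threshold (threshold 4).

Last 7 bases (5'→3') — forward …TTTTTAC, reverse …CATAGTA.
Reverse complement of the reverse primer's last 7 bases: TACTATG; its first k bases are the reverse complement of the reverse primer's last k bases, so a perfect k-base overlap needs the forward primer's last k bases to equal them.
Comparing (forward last k vs required): k=1: C vs T ✗; k=2: AC vs TA ✗; k=3: TAC vs TAC ✓; k=4: TTAC vs TACT ✗; k=5: TTTAC vs TACTA ✗; k=6: TTTTAC vs TACTAT ✗; k=7: TTTTTAC vs TACTATG ✗.
Only k = 3 is perfect, so the longest perfect 3' overlap is 3.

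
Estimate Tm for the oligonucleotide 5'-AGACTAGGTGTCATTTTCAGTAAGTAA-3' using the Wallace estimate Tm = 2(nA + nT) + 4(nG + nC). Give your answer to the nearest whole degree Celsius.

Base counts: A=9, T=9, G=6, C=3 (length 27).
Tm = 2·(9+9) + 4·(6+3) = 2·18 + 4·9 = 36 + 36 = 72°C.

72°C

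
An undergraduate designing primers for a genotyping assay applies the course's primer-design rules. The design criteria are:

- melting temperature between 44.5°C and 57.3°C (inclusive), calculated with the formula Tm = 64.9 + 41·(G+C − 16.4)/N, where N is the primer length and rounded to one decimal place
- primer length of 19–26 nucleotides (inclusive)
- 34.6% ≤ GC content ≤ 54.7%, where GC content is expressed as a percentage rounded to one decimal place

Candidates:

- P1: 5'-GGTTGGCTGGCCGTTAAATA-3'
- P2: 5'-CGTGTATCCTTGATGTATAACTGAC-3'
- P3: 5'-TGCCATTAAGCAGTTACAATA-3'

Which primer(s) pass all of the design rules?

P1 (20 nt, A=4 T=6 G=7 C=3): Tm = 64.9 + 41·(10 − 16.4)/20 = 51.8°C ✓; length 20 ✓; GC 10/20 = 50.0% ✓ — passes.
P2 (25 nt, A=6 T=9 G=5 C=5): Tm = 64.9 + 41·(10 − 16.4)/25 = 54.4°C ✓; length 25 ✓; GC 10/25 = 40.0% ✓ — passes.
P3 (21 nt, A=8 T=6 G=3 C=4): Tm = 64.9 + 41·(7 − 16.4)/21 = 46.5°C ✓; length 21 ✓; GC 7/21 = 33.3%, outside 34.6–54.7% ✗ — fails.

P1 and P2.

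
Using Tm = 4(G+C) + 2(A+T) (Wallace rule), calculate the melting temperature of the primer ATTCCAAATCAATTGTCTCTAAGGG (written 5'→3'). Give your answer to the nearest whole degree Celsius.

Base counts: A=8, T=8, G=4, C=5 (length 25).
Tm = 2·(8+8) + 4·(4+5) = 2·16 + 4·9 = 32 + 36 = 68°C.

68°C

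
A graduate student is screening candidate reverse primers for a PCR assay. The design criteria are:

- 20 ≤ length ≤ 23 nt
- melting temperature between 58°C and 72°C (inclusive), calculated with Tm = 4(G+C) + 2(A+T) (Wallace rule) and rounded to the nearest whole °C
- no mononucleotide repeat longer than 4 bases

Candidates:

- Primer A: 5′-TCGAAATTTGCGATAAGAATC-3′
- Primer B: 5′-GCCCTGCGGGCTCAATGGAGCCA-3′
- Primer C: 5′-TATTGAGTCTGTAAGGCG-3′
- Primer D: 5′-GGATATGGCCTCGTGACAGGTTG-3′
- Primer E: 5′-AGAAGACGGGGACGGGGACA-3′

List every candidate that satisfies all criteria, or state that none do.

Primer A (21 nt, A=8 T=6 G=4 C=3): length 21 ✓; Tm = 2·14 + 4·7 = 56°C, outside 58–72°C ✗; longest run = 3 ✓ — fails.
Primer B (23 nt, A=4 T=3 G=8 C=8): length 23 ✓; Tm = 2·7 + 4·16 = 78°C, outside 58–72°C ✗; longest run = 3 ✓ — fails.
Primer C (18 nt, A=4 T=6 G=6 C=2): length 18, outside 20–23 ✗; Tm = 2·10 + 4·8 = 52°C, outside 58–72°C ✗; longest run = 2 ✓ — fails.
Primer D (23 nt, A=4 T=6 G=9 C=4): length 23 ✓; Tm = 2·10 + 4·13 = 72°C ✓; longest run = 2 ✓ — passes.
Primer E (20 nt, A=7 T=0 G=10 C=3): length 20 ✓; Tm = 2·7 + 4·13 = 66°C ✓; longest run = 4 ✓ — passes.

Primer D and Primer E.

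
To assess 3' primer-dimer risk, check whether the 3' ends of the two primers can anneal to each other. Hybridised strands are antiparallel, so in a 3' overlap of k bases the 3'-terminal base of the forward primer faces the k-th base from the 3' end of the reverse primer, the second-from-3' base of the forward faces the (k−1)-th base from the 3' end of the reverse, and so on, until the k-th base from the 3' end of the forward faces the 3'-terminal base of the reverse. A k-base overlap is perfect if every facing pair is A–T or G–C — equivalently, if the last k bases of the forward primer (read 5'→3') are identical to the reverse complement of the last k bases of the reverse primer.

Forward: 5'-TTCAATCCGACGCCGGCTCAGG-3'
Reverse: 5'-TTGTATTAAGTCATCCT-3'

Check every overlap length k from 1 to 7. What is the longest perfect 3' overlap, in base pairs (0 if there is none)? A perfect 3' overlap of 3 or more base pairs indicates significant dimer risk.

Longest perfect overlap: 3 complementary base pairs; significant dimer risk (threshold 3).

Last 7 bases (5'→3') — forward …GCTCAGG, reverse …TCATCCT.
Reverse complement of the reverse primer's last 7 bases: AGGATGA; its first k bases are the reverse complement of the reverse primer's last k bases, so a perfect k-base overlap needs the forward primer's last k bases to equal them.
Comparing (forward last k vs required): k=1: G vs A ✗; k=2: GG vs AG ✗; k=3: AGG vs AGG ✓; k=4: CAGG vs AGGA ✗; k=5: TCAGG vs AGGAT ✗; k=6: CTCAGG vs AGGATG ✗; k=7: GCTCAGG vs AGGATGA ✗.
Only k = 3 is perfect, so the longest perfect 3' overlap is 3.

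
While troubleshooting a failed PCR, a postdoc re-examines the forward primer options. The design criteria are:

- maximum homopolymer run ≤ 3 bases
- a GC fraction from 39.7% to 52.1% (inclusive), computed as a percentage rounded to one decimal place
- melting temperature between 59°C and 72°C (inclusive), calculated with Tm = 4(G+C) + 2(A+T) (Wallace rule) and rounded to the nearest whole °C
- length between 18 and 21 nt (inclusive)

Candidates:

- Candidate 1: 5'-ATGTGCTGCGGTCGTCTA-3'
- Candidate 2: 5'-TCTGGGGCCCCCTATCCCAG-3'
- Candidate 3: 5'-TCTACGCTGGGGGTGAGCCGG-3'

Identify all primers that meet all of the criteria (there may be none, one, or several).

None of the candidates satisfy all criteria.

Candidate 1 (18 nt, A=2 T=6 G=6 C=4): longest run = 2 ✓; GC 10/18 = 55.6%, outside 39.7–52.1% ✗; Tm = 2·8 + 4·10 = 56°C, outside 59–72°C ✗; length 18 ✓ — fails.
Candidate 2 (20 nt, A=2 T=4 G=5 C=9): longest run = 5, exceeds 3 ✗; GC 14/20 = 70.0%, outside 39.7–52.1% ✗; Tm = 2·6 + 4·14 = 68°C ✓; length 20 ✓ — fails.
Candidate 3 (21 nt, A=2 T=4 G=10 C=5): longest run = 5, exceeds 3 ✗; GC 15/21 = 71.4%, outside 39.7–52.1% ✗; Tm = 2·6 + 4·15 = 72°C ✓; length 21 ✓ — fails.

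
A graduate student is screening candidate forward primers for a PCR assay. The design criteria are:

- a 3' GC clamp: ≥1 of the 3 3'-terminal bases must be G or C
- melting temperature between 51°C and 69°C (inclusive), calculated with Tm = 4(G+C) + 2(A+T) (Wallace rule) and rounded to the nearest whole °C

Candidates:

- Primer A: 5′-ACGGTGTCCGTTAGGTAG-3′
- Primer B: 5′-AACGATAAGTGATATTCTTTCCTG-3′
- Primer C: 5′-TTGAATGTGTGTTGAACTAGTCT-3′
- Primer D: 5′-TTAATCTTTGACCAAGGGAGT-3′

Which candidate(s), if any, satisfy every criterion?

Primer A, Primer B, Primer C and Primer D.

Primer A (18 nt, A=3 T=5 G=7 C=3): 3' end TAG has 1 G/C ✓; Tm = 2·8 + 4·10 = 56°C ✓ — passes.
Primer B (24 nt, A=7 T=9 G=4 C=4): 3' end CTG has 2 G/C ✓; Tm = 2·16 + 4·8 = 64°C ✓ — passes.
Primer C (23 nt, A=5 T=10 G=6 C=2): 3' end TCT has 1 G/C ✓; Tm = 2·15 + 4·8 = 62°C ✓ — passes.
Primer D (21 nt, A=6 T=7 G=5 C=3): 3' end AGT has 1 G/C ✓; Tm = 2·13 + 4·8 = 58°C ✓ — passes.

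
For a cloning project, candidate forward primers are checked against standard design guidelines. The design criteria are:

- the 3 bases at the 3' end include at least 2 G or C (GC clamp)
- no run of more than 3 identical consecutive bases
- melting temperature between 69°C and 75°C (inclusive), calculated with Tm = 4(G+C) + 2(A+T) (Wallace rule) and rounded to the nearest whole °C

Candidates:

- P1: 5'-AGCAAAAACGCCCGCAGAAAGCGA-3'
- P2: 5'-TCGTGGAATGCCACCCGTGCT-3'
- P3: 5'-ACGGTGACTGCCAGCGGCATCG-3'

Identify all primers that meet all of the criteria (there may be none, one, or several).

P1 (24 nt, A=11 T=0 G=6 C=7): 3' end CGA has 2 G/C ✓; longest run = 5, exceeds 3 ✗; Tm = 2·11 + 4·13 = 74°C ✓ — fails.
P2 (21 nt, A=3 T=5 G=6 C=7): 3' end GCT has 2 G/C ✓; longest run = 3 ✓; Tm = 2·8 + 4·13 = 68°C, outside 69–75°C ✗ — fails.
P3 (22 nt, A=4 T=3 G=8 C=7): 3' end TCG has 2 G/C ✓; longest run = 2 ✓; Tm = 2·7 + 4·15 = 74°C ✓ — passes.

P3 only.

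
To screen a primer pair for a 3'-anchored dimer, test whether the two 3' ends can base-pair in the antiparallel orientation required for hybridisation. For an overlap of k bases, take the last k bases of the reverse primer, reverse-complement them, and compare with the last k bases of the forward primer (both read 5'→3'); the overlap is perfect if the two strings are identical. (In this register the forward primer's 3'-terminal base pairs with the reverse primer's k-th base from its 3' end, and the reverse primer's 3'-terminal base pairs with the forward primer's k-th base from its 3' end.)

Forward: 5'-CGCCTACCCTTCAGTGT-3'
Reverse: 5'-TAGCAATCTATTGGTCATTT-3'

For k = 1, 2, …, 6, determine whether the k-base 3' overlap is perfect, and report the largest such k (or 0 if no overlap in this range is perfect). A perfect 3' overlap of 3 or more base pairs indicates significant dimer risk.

Longest perfect overlap: 0 complementary base pairs; below the dimer-risk threshold (threshold 3).

Last 6 bases (5'→3') — forward …CAGTGT, reverse …TCATTT.
Reverse complement of the reverse primer's last 6 bases: AAATGA; its first k bases are the reverse complement of the reverse primer's last k bases, so a perfect k-base overlap needs the forward primer's last k bases to equal them.
Comparing (forward last k vs required): k=1: T vs A ✗; k=2: GT vs AA ✗; k=3: TGT vs AAA ✗; k=4: GTGT vs AAAT ✗; k=5: AGTGT vs AAATG ✗; k=6: CAGTGT vs AAATGA ✗.
No overlap length from 1 to 6 is perfect, so the longest perfect 3' overlap is 0.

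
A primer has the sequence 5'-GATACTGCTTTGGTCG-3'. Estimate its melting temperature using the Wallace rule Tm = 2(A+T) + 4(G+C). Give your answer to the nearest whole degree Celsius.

Base counts: A=2, T=6, G=5, C=3 (length 16).
Tm = 2·(2+6) + 4·(5+3) = 2·8 + 4·8 = 16 + 32 = 48°C.

48°C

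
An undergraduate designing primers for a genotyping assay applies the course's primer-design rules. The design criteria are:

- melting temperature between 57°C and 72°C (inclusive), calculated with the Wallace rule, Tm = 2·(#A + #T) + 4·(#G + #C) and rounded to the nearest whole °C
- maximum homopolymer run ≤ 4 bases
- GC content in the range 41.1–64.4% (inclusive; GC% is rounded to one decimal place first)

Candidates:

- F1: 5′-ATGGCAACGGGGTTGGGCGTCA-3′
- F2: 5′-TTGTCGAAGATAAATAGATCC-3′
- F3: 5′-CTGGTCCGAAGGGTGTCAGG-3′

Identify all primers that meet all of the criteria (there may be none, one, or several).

F1 only.

F1 (22 nt, A=4 T=4 G=10 C=4): Tm = 2·8 + 4·14 = 72°C ✓; longest run = 4 ✓; GC 14/22 = 63.6% ✓ — passes.
F2 (21 nt, A=8 T=6 G=4 C=3): Tm = 2·14 + 4·7 = 56°C, outside 57–72°C ✗; longest run = 3 ✓; GC 7/21 = 33.3%, outside 41.1–64.4% ✗ — fails.
F3 (20 nt, A=3 T=4 G=9 C=4): Tm = 2·7 + 4·13 = 66°C ✓; longest run = 3 ✓; GC 13/20 = 65.0%, outside 41.1–64.4% ✗ — fails.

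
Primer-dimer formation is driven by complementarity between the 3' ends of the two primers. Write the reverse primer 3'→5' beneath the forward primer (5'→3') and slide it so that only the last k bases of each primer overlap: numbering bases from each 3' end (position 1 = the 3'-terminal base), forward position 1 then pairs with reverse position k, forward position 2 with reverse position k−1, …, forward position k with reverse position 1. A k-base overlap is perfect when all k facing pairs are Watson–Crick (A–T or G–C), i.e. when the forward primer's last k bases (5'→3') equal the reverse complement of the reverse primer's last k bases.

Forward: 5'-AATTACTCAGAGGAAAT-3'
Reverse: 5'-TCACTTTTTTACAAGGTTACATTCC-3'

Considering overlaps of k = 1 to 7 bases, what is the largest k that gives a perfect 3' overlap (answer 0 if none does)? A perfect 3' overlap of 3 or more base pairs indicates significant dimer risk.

Longest perfect overlap: 0 complementary base pairs; below the dimer-risk threshold (threshold 3).

Last 7 bases (5'→3') — forward …AGGAAAT, reverse …ACATTCC.
Reverse complement of the reverse primer's last 7 bases: GGAATGT; its first k bases are the reverse complement of the reverse primer's last k bases, so a perfect k-base overlap needs the forward primer's last k bases to equal them.
Comparing (forward last k vs required): k=1: T vs G ✗; k=2: AT vs GG ✗; k=3: AAT vs GGA ✗; k=4: AAAT vs GGAA ✗; k=5: GAAAT vs GGAAT ✗; k=6: GGAAAT vs GGAATG ✗; k=7: AGGAAAT vs GGAATGT ✗.
No overlap length from 1 to 7 is perfect, so the longest perfect 3' overlap is 0.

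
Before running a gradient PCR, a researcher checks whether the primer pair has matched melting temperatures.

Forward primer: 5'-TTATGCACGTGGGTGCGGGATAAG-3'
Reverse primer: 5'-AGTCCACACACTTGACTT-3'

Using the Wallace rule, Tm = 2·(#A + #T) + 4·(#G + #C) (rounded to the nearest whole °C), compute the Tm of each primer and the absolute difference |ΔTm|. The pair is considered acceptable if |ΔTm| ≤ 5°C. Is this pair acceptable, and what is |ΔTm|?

|ΔTm| = 22°C; the pair is not acceptable.

Forward: A=5 T=6 G=10 C=3 → Tm = 2·11 + 4·13 = 74°C.
Reverse: A=5 T=5 G=2 C=6 → Tm = 2·10 + 4·8 = 52°C.
|ΔTm| = |74 − 52| = 22°C, > 5°C.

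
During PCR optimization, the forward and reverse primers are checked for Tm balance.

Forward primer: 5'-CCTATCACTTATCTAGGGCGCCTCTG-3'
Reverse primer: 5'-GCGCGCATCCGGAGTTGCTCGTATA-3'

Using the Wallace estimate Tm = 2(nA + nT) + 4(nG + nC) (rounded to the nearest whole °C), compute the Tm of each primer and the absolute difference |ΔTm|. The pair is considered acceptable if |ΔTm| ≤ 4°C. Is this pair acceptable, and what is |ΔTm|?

|ΔTm| = 0°C; the pair is acceptable.

Forward: A=4 T=8 G=5 C=9 → Tm = 2·12 + 4·14 = 80°C.
Reverse: A=4 T=6 G=8 C=7 → Tm = 2·10 + 4·15 = 80°C.
|ΔTm| = |80 − 80| = 0°C, ≤ 4°C.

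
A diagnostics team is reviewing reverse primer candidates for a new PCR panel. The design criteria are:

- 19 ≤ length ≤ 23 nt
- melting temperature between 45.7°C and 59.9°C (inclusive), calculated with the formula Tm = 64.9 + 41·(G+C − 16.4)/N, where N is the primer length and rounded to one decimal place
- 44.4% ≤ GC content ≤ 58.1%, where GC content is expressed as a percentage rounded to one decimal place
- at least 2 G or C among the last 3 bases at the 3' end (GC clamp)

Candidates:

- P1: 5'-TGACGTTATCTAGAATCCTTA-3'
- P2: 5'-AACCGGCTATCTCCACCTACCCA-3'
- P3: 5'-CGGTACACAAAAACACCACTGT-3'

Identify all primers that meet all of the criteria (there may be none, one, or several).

P1 (21 nt, A=6 T=8 G=3 C=4): length 21 ✓; Tm = 64.9 + 41·(7 − 16.4)/21 = 46.5°C ✓; GC 7/21 = 33.3%, outside 44.4–58.1% ✗; 3' end TTA has 0 G/C, need ≥2 ✗ — fails.
P2 (23 nt, A=6 T=4 G=2 C=11): length 23 ✓; Tm = 64.9 + 41·(13 − 16.4)/23 = 58.8°C ✓; GC 13/23 = 56.5% ✓; 3' end CCA has 2 G/C ✓ — passes.
P3 (22 nt, A=9 T=3 G=3 C=7): length 22 ✓; Tm = 64.9 + 41·(10 − 16.4)/22 = 53.0°C ✓; GC 10/22 = 45.5% ✓; 3' end TGT has 1 G/C, need ≥2 ✗ — fails.

P2 only.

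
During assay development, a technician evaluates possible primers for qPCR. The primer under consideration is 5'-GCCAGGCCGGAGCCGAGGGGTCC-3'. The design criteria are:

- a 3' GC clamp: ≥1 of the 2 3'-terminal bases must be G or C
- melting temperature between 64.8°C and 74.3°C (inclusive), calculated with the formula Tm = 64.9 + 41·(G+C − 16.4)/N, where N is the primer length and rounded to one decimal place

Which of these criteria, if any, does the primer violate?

Base counts: A=3, T=1, G=11, C=8 (length 23).
GC clamp: 3' end CC has 2 G/C ✓
Tm: Tm = 64.9 + 41·(19 − 16.4)/23 = 69.5°C ✓

Meets all criteria.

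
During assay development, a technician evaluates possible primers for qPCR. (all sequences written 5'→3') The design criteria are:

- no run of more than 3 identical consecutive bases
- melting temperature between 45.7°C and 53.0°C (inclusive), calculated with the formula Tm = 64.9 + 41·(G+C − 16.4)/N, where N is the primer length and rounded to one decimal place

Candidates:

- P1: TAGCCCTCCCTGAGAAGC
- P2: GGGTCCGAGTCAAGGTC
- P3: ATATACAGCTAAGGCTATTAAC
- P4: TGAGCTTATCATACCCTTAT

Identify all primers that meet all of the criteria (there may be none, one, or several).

P1, P2 and P3.

P1 (18 nt, A=4 T=3 G=4 C=7): longest run = 3 ✓; Tm = 64.9 + 41·(11 − 16.4)/18 = 52.6°C ✓ — passes.
P2 (17 nt, A=3 T=3 G=7 C=4): longest run = 3 ✓; Tm = 64.9 + 41·(11 − 16.4)/17 = 51.9°C ✓ — passes.
P3 (22 nt, A=9 T=6 G=3 C=4): longest run = 2 ✓; Tm = 64.9 + 41·(7 − 16.4)/22 = 47.4°C ✓ — passes.
P4 (20 nt, A=5 T=8 G=2 C=5): longest run = 3 ✓; Tm = 64.9 + 41·(7 − 16.4)/20 = 45.6°C, outside 45.7–53.0°C ✗ — fails.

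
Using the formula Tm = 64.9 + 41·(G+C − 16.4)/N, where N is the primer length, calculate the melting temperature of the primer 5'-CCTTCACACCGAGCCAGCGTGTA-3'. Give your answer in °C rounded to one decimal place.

60.6°C

Base counts: A=5, T=4, G=5, C=9; G+C = 14, N = 23.
Tm = 64.9 + 41·(14 − 16.4)/23 = 64.9 + -98.40/23 = 60.6°C.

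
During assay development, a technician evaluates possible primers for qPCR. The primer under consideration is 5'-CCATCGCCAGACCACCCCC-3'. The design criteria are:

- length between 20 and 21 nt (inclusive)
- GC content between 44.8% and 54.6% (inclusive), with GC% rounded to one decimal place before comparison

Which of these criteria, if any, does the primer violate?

Fails: length, GC content.

Base counts: A=4, T=1, G=2, C=12 (length 19).
length: length 19, outside 20–21 ✗
GC content: GC 14/19 = 73.7%, outside 44.8–54.6% ✗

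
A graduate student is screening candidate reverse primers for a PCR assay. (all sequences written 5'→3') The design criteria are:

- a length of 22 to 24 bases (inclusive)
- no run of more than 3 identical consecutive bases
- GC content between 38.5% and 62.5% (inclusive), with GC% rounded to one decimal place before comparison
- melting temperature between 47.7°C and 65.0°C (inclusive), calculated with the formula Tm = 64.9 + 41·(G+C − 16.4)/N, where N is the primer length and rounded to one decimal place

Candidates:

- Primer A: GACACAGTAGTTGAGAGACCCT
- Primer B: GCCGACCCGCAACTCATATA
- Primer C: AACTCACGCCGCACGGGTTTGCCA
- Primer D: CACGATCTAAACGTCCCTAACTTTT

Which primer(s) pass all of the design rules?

Primer A and Primer C.

Primer A (22 nt, A=7 T=4 G=6 C=5): length 22 ✓; longest run = 3 ✓; GC 11/22 = 50.0% ✓; Tm = 64.9 + 41·(11 − 16.4)/22 = 54.8°C ✓ — passes.
Primer B (20 nt, A=6 T=3 G=3 C=8): length 20, outside 22–24 ✗; longest run = 3 ✓; GC 11/20 = 55.0% ✓; Tm = 64.9 + 41·(11 − 16.4)/20 = 53.8°C ✓ — fails.
Primer C (24 nt, A=5 T=4 G=6 C=9): length 24 ✓; longest run = 3 ✓; GC 15/24 = 62.5% ✓; Tm = 64.9 + 41·(15 − 16.4)/24 = 62.5°C ✓ — passes.
Primer D (25 nt, A=7 T=8 G=2 C=8): length 25, outside 22–24 ✗; longest run = 4, exceeds 3 ✗; GC 10/25 = 40.0% ✓; Tm = 64.9 + 41·(10 − 16.4)/25 = 54.4°C ✓ — fails.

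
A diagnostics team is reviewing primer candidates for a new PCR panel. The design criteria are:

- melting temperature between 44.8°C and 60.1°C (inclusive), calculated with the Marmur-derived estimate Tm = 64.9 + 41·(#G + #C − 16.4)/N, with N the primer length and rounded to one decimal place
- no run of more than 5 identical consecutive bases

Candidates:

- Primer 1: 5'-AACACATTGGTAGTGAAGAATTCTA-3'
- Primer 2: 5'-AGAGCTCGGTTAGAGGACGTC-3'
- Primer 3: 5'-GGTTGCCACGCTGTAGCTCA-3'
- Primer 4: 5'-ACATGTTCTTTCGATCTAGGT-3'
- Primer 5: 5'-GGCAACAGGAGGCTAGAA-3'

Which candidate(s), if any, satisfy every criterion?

Primer 1 (25 nt, A=10 T=7 G=5 C=3): Tm = 64.9 + 41·(8 − 16.4)/25 = 51.1°C ✓; longest run = 2 ✓ — passes.
Primer 2 (21 nt, A=5 T=4 G=8 C=4): Tm = 64.9 + 41·(12 − 16.4)/21 = 56.3°C ✓; longest run = 2 ✓ — passes.
Primer 3 (20 nt, A=3 T=5 G=6 C=6): Tm = 64.9 + 41·(12 − 16.4)/20 = 55.9°C ✓; longest run = 2 ✓ — passes.
Primer 4 (21 nt, A=4 T=9 G=4 C=4): Tm = 64.9 + 41·(8 − 16.4)/21 = 48.5°C ✓; longest run = 3 ✓ — passes.
Primer 5 (18 nt, A=7 T=1 G=7 C=3): Tm = 64.9 + 41·(10 − 16.4)/18 = 50.3°C ✓; longest run = 2 ✓ — passes.

Primer 1, Primer 2, Primer 3, Primer 4 and Primer 5.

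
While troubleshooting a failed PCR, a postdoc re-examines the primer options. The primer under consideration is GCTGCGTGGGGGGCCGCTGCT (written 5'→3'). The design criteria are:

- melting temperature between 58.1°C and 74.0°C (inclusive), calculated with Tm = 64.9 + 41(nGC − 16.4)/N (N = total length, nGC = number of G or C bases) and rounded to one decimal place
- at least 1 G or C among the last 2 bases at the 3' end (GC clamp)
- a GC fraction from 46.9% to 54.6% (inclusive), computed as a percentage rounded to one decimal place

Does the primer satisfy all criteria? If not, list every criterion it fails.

Fails: GC content.

Base counts: A=0, T=4, G=11, C=6 (length 21).
Tm: Tm = 64.9 + 41·(17 − 16.4)/21 = 66.1°C ✓
GC clamp: 3' end CT has 1 G/C ✓
GC content: GC 17/21 = 81.0%, outside 46.9–54.6% ✗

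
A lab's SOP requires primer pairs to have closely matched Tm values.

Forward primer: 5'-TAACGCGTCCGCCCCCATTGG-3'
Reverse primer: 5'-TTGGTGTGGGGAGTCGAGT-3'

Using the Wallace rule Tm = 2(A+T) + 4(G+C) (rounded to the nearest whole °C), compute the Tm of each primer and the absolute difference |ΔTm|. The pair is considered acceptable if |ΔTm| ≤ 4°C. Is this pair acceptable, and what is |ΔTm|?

Forward: A=3 T=4 G=5 C=9 → Tm = 2·7 + 4·14 = 70°C.
Reverse: A=2 T=6 G=10 C=1 → Tm = 2·8 + 4·11 = 60°C.
|ΔTm| = |70 − 60| = 10°C, > 4°C.

|ΔTm| = 10°C; the pair is not acceptable.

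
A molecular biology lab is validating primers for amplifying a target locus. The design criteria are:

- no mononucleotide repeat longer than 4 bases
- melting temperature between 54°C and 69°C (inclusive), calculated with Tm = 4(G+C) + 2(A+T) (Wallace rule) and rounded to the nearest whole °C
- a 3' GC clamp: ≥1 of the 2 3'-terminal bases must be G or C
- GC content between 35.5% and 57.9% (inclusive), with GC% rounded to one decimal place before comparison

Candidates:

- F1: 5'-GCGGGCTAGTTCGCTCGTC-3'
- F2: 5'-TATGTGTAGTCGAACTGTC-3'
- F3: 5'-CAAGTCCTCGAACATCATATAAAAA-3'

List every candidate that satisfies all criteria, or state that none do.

F2 only.

F1 (19 nt, A=1 T=5 G=7 C=6): longest run = 3 ✓; Tm = 2·6 + 4·13 = 64°C ✓; 3' end TC has 1 G/C ✓; GC 13/19 = 68.4%, outside 35.5–57.9% ✗ — fails.
F2 (19 nt, A=4 T=7 G=5 C=3): longest run = 2 ✓; Tm = 2·11 + 4·8 = 54°C ✓; 3' end TC has 1 G/C ✓; GC 8/19 = 42.1% ✓ — passes.
F3 (25 nt, A=12 T=5 G=2 C=6): longest run = 5, exceeds 4 ✗; Tm = 2·17 + 4·8 = 66°C ✓; 3' end AA has 0 G/C, need ≥1 ✗; GC 8/25 = 32.0%, outside 35.5–57.9% ✗ — fails.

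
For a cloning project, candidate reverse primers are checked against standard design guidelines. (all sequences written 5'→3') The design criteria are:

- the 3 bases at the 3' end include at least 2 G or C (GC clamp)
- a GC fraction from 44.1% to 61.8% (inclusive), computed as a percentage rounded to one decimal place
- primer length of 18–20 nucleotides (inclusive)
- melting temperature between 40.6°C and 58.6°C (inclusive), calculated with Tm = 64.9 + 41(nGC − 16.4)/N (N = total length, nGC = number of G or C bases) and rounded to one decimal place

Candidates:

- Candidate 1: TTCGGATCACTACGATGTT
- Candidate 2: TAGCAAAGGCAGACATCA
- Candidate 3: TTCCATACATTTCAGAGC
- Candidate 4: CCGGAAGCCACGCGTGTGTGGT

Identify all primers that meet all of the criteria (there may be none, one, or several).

Candidate 1 (19 nt, A=4 T=7 G=4 C=4): 3' end GTT has 1 G/C, need ≥2 ✗; GC 8/19 = 42.1%, outside 44.1–61.8% ✗; length 19 ✓; Tm = 64.9 + 41·(8 − 16.4)/19 = 46.8°C ✓ — fails.
Candidate 2 (18 nt, A=8 T=2 G=4 C=4): 3' end TCA has 1 G/C, need ≥2 ✗; GC 8/18 = 44.4% ✓; length 18 ✓; Tm = 64.9 + 41·(8 − 16.4)/18 = 45.8°C ✓ — fails.
Candidate 3 (18 nt, A=5 T=6 G=2 C=5): 3' end AGC has 2 G/C ✓; GC 7/18 = 38.9%, outside 44.1–61.8% ✗; length 18 ✓; Tm = 64.9 + 41·(7 − 16.4)/18 = 43.5°C ✓ — fails.
Candidate 4 (22 nt, A=3 T=4 G=9 C=6): 3' end GGT has 2 G/C ✓; GC 15/22 = 68.2%, outside 44.1–61.8% ✗; length 22, outside 18–20 ✗; Tm = 64.9 + 41·(15 − 16.4)/22 = 62.3°C, outside 40.6–58.6°C ✗ — fails.

None of the candidates satisfy all criteria.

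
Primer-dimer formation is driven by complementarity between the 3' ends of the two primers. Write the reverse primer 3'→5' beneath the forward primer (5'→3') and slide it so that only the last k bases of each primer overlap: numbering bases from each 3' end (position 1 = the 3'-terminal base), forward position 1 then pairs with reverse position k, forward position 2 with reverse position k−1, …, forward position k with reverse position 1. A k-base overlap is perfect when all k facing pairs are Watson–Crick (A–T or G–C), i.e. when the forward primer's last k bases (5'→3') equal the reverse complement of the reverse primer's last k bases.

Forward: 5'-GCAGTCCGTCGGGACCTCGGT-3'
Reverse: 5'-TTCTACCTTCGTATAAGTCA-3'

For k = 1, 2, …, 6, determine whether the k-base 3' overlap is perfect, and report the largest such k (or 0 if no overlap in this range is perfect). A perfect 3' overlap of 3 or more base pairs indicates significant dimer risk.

Last 6 bases (5'→3') — forward …CTCGGT, reverse …AAGTCA.
Reverse complement of the reverse primer's last 6 bases: TGACTT; its first k bases are the reverse complement of the reverse primer's last k bases, so a perfect k-base overlap needs the forward primer's last k bases to equal them.
Comparing (forward last k vs required): k=1: T vs T ✓; k=2: GT vs TG ✗; k=3: GGT vs TGA ✗; k=4: CGGT vs TGAC ✗; k=5: TCGGT vs TGACT ✗; k=6: CTCGGT vs TGACTT ✗.
Only k = 1 is perfect, so the longest perfect 3' overlap is 1.

Longest perfect overlap: 1 complementary base pair; below the dimer-risk threshold (threshold 3).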